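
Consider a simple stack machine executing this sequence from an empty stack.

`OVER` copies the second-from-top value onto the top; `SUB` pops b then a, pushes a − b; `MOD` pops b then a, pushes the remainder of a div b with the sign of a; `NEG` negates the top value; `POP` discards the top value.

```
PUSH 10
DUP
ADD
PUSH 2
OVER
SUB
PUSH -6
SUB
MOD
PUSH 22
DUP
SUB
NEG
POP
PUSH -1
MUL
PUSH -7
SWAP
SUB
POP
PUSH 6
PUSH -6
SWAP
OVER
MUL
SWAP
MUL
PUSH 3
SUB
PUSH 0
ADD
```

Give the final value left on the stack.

213

PUSH 10 : [10]
DUP     : [10, 10]
ADD     : [20]
PUSH 2  : [20, 2]
OVER    : [20, 2, 20]
SUB     : [20, -18]
PUSH -6 : [20, -18, -6]
SUB     : [20, -12]
MOD     : [8]
PUSH 22 : [8, 22]
DUP     : [8, 22, 22]
SUB     : [8, 0]
NEG     : [8, 0]
POP     : [8]
PUSH -1 : [8, -1]
MUL     : [-8]
PUSH -7 : [-8, -7]
SWAP    : [-7, -8]
SUB     : [1]
POP     : []
PUSH 6  : [6]
PUSH -6 : [6, -6]
SWAP    : [-6, 6]
OVER    : [-6, 6, -6]
MUL     : [-6, -36]
SWAP    : [-36, -6]
MUL     : [216]
PUSH 3  : [216, 3]
SUB     : [213]
PUSH 0  : [213, 0]
ADD     : [213]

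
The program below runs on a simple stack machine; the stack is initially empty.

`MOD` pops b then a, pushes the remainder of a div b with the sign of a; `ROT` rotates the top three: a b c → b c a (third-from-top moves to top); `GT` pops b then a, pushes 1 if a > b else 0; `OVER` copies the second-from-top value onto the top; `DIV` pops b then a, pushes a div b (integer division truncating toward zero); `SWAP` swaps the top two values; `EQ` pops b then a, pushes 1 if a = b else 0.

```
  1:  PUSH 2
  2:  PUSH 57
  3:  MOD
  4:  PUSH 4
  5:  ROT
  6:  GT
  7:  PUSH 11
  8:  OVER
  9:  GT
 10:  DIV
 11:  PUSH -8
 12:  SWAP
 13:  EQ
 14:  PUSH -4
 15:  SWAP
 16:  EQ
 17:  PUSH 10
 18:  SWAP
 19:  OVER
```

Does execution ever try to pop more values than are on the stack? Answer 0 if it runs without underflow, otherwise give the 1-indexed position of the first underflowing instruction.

5

PUSH 2  -> [2]
PUSH 57 -> [2, 57]
MOD     -> [2]
PUSH 4  -> [2, 4]
ROT  — needs 3 operands, stack has 2 → underflow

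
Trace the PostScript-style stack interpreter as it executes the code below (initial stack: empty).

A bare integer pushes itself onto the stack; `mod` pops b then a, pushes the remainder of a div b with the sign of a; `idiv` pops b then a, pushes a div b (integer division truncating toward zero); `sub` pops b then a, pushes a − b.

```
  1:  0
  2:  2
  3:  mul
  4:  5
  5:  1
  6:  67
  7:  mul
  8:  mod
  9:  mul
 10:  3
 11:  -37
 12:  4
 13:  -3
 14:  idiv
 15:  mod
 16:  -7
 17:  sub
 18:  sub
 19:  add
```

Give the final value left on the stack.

-4

0     0
2     0 2
mul   0
5     0 5
1     0 5 1
67    0 5 1 67
mul   0 5 67
mod   0 5
mul   0
3     0 3
-37   0 3 -37
4     0 3 -37 4
-3    0 3 -37 4 -3
idiv  0 3 -37 -1
mod   0 3 0
-7    0 3 0 -7
sub   0 3 7
sub   0 -4
add   -4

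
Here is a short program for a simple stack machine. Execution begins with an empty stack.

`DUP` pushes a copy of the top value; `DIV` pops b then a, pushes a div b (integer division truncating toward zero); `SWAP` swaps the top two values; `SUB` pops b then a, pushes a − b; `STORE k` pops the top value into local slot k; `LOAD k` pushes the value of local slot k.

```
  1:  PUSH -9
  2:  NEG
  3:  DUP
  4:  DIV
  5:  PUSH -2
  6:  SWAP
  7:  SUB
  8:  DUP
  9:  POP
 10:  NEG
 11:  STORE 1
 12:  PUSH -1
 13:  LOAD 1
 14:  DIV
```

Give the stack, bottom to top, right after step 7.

PUSH -9 → -9
NEG     → 9
DUP     → 9 9
DIV     → 1
PUSH -2 → 1 -2
SWAP    → -2 1
SUB     → -3

[-3]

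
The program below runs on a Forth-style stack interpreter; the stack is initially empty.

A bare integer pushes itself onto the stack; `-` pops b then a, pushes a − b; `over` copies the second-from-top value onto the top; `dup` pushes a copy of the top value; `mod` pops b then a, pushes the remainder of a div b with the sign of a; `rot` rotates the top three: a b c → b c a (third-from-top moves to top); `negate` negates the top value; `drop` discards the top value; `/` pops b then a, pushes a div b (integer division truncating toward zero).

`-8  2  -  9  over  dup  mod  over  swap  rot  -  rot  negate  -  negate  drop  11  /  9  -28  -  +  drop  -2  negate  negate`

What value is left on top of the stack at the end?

-2

-8      [-8]
2       [-8, 2]
-       [-10]
9       [-10, 9]
over    [-10, 9, -10]
dup     [-10, 9, -10, -10]
mod     [-10, 9, 0]
over    [-10, 9, 0, 9]
swap    [-10, 9, 9, 0]
rot     [-10, 9, 0, 9]
-       [-10, 9, -9]
rot     [9, -9, -10]
negate  [9, -9, 10]
-       [9, -19]
negate  [9, 19]
drop    [9]
11      [9, 11]
/       [0]
9       [0, 9]
-28     [0, 9, -28]
-       [0, 37]
+       [37]
drop    []
-2      [-2]
negate  [2]
negate  [-2]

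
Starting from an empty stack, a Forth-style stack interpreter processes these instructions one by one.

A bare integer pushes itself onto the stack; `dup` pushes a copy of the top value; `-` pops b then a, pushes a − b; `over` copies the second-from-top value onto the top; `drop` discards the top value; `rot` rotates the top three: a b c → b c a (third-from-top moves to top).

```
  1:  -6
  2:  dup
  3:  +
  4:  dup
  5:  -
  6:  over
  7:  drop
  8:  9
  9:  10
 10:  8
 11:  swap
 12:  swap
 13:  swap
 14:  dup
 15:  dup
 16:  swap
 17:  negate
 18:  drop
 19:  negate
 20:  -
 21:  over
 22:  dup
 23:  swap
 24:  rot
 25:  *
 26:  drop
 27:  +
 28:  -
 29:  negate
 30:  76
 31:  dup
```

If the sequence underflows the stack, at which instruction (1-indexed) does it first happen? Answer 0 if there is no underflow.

-6  -> -6
dup -> -6 -6
+   -> -12
dup -> -12 -12
-   -> 0
over  — needs 2 operands, stack has 1 → underflow

6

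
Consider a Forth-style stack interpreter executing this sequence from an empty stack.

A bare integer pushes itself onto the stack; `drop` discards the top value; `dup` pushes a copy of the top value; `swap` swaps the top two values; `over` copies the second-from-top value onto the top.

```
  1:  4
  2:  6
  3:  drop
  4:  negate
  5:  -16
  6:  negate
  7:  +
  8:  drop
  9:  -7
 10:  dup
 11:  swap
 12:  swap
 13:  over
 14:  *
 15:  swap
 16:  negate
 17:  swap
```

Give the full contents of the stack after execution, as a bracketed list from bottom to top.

[7, 49]

4      -> [4]
6      -> [4, 6]
drop   -> [4]
negate -> [-4]
-16    -> [-4, -16]
negate -> [-4, 16]
+      -> [12]
drop   -> []
-7     -> [-7]
dup    -> [-7, -7]
swap   -> [-7, -7]
swap   -> [-7, -7]
over   -> [-7, -7, -7]
*      -> [-7, 49]
swap   -> [49, -7]
negate -> [49, 7]
swap   -> [7, 49]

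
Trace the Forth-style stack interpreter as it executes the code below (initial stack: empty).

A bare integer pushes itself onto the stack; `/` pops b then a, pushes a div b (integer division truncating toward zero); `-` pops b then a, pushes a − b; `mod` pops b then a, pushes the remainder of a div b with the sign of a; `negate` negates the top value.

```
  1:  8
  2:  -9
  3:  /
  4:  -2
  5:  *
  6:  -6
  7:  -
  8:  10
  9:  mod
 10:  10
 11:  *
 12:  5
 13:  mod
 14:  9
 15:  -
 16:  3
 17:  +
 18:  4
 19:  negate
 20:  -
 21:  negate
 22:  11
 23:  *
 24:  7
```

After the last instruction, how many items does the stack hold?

8      → [8]
-9     → [8, -9]
/      → [0]
-2     → [0, -2]
*      → [0]
-6     → [0, -6]
-      → [6]
10     → [6, 10]
mod    → [6]
10     → [6, 10]
*      → [60]
5      → [60, 5]
mod    → [0]
9      → [0, 9]
-      → [-9]
3      → [-9, 3]
+      → [-6]
4      → [-6, 4]
negate → [-6, -4]
-      → [-2]
negate → [2]
11     → [2, 11]
*      → [22]
7      → [22, 7]

2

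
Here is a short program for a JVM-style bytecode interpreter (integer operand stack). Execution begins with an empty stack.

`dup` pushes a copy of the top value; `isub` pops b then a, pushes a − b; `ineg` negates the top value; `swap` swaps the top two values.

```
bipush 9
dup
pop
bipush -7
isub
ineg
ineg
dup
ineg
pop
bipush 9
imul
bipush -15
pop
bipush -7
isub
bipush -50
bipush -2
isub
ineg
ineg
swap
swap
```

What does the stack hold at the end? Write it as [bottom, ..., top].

bipush 9    [9]
dup         [9, 9]
pop         [9]
bipush -7   [9, -7]
isub        [16]
ineg        [-16]
ineg        [16]
dup         [16, 16]
ineg        [16, -16]
pop         [16]
bipush 9    [16, 9]
imul        [144]
bipush -15  [144, -15]
pop         [144]
bipush -7   [144, -7]
isub        [151]
bipush -50  [151, -50]
bipush -2   [151, -50, -2]
isub        [151, -48]
ineg        [151, 48]
ineg        [151, -48]
swap        [-48, 151]
swap        [151, -48]

[151, -48]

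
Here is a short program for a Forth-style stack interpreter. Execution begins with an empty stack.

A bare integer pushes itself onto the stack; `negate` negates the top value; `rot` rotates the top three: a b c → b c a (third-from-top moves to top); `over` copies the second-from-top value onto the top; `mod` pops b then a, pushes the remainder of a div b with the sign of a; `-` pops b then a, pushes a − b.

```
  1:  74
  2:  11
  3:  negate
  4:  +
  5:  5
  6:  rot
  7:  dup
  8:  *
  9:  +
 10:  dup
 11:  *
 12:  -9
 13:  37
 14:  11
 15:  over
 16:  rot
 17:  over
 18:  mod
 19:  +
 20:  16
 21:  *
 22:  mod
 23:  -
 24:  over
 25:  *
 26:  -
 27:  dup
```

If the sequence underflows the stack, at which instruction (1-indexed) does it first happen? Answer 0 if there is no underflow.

6

74      74
11      74 11
negate  74 -11
+       63
5       63 5
rot  — needs 3 operands, stack has 2 → underflow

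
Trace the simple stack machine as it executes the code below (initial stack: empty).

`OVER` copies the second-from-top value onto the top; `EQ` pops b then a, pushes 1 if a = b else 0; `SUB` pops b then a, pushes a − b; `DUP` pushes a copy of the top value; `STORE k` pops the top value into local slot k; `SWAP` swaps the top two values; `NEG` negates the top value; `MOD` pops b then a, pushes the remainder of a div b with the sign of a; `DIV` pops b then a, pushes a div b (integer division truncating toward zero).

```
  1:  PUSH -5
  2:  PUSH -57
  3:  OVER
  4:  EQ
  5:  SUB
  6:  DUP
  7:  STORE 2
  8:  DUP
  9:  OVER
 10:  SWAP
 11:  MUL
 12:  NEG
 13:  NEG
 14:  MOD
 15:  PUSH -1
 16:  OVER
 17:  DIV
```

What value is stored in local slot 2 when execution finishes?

PUSH -5   [-5]
PUSH -57  [-5, -57]
OVER      [-5, -57, -5]
EQ        [-5, 0]
SUB       [-5]
DUP       [-5, -5]
STORE 2   [-5]
DUP       [-5, -5]
OVER      [-5, -5, -5]
SWAP      [-5, -5, -5]
MUL       [-5, 25]
NEG       [-5, -25]
NEG       [-5, 25]
MOD       [-5]
PUSH -1   [-5, -1]
OVER      [-5, -1, -5]
DIV       [-5, 0]

-5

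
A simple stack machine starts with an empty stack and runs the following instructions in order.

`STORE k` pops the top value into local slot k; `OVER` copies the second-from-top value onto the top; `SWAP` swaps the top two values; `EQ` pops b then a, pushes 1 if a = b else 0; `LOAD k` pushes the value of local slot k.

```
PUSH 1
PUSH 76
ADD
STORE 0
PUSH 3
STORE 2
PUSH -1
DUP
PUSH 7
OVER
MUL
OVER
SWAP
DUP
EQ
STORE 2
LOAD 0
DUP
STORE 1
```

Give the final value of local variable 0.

PUSH 1  -> [1]
PUSH 76 -> [1, 76]
ADD     -> [77]
STORE 0 -> []
PUSH 3  -> [3]
STORE 2 -> []
PUSH -1 -> [-1]
DUP     -> [-1, -1]
PUSH 7  -> [-1, -1, 7]
OVER    -> [-1, -1, 7, -1]
MUL     -> [-1, -1, -7]
OVER    -> [-1, -1, -7, -1]
SWAP    -> [-1, -1, -1, -7]
DUP     -> [-1, -1, -1, -7, -7]
EQ      -> [-1, -1, -1, 1]
STORE 2 -> [-1, -1, -1]
LOAD 0  -> [-1, -1, -1, 77]
DUP     -> [-1, -1, -1, 77, 77]
STORE 1 -> [-1, -1, -1, 77]

77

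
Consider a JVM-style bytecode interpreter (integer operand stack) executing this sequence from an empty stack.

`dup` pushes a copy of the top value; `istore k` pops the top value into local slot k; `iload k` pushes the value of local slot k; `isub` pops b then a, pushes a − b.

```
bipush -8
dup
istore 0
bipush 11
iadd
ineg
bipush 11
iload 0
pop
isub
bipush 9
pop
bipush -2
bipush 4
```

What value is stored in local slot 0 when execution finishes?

-8

bipush -8 → -8
dup       → -8 -8
istore 0  → -8
bipush 11 → -8 11
iadd      → 3
ineg      → -3
bipush 11 → -3 11
iload 0   → -3 11 -8
pop       → -3 11
isub      → -14
bipush 9  → -14 9
pop       → -14
bipush -2 → -14 -2
bipush 4  → -14 -2 4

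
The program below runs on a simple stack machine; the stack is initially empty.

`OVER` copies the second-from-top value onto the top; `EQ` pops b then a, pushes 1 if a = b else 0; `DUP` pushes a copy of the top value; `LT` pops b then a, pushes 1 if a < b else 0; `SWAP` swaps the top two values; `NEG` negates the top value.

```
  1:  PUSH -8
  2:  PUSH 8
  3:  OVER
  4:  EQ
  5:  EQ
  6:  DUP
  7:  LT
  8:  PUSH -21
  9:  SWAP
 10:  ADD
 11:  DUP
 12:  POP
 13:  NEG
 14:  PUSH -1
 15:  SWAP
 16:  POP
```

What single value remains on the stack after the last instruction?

-1

PUSH -8  → -8
PUSH 8   → -8 8
OVER     → -8 8 -8
EQ       → -8 0
EQ       → 0
DUP      → 0 0
LT       → 0
PUSH -21 → 0 -21
SWAP     → -21 0
ADD      → -21
DUP      → -21 -21
POP      → -21
NEG      → 21
PUSH -1  → 21 -1
SWAP     → -1 21
POP      → -1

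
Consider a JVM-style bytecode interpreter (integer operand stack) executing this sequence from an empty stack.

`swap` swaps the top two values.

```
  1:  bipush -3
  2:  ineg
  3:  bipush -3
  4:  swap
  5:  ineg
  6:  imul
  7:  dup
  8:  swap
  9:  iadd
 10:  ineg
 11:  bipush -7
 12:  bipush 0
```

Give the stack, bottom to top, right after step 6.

bipush -3 : -3
ineg      : 3
bipush -3 : 3 -3
swap      : -3 3
ineg      : -3 -3
imul      : 9

[9]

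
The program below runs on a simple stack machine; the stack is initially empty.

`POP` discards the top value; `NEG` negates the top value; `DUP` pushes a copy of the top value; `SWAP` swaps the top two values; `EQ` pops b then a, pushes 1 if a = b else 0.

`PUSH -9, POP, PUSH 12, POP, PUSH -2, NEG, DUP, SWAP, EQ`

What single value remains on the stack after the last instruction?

PUSH -9 -> -9
POP     -> (empty)
PUSH 12 -> 12
POP     -> (empty)
PUSH -2 -> -2
NEG     -> 2
DUP     -> 2 2
SWAP    -> 2 2
EQ      -> 1

1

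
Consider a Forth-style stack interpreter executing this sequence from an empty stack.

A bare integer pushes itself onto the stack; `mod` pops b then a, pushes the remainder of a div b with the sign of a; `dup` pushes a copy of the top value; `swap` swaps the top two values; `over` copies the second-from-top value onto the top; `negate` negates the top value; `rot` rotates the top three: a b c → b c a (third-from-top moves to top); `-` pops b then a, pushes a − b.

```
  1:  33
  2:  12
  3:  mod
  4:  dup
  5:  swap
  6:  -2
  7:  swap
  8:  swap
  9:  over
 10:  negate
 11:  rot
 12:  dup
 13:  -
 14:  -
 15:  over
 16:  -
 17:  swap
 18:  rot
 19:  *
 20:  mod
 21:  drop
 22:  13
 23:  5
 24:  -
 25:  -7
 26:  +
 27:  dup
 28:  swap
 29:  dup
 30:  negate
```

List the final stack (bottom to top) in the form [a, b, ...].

[1, 1, -1]

33      [33]
12      [33, 12]
mod     [9]
dup     [9, 9]
swap    [9, 9]
-2      [9, 9, -2]
swap    [9, -2, 9]
swap    [9, 9, -2]
over    [9, 9, -2, 9]
negate  [9, 9, -2, -9]
rot     [9, -2, -9, 9]
dup     [9, -2, -9, 9, 9]
-       [9, -2, -9, 0]
-       [9, -2, -9]
over    [9, -2, -9, -2]
-       [9, -2, -7]
swap    [9, -7, -2]
rot     [-7, -2, 9]
*       [-7, -18]
mod     [-7]
drop    []
13      [13]
5       [13, 5]
-       [8]
-7      [8, -7]
+       [1]
dup     [1, 1]
swap    [1, 1]
dup     [1, 1, 1]
negate  [1, 1, -1]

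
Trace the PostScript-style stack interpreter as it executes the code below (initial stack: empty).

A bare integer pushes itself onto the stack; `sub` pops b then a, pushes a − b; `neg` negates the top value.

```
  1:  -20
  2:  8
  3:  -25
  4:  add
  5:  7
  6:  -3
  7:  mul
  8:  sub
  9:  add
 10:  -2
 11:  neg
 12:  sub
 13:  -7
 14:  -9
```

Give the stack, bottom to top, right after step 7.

-20 → [-20]
8   → [-20, 8]
-25 → [-20, 8, -25]
add → [-20, -17]
7   → [-20, -17, 7]
-3  → [-20, -17, 7, -3]
mul → [-20, -17, -21]

[-20, -17, -21]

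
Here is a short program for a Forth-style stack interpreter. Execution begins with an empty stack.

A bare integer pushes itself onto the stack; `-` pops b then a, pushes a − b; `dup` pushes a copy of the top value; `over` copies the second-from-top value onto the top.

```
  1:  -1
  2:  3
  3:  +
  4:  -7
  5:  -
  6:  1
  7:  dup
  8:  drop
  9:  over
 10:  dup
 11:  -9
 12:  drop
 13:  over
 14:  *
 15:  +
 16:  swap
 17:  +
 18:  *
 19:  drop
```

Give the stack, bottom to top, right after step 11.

[9, 1, 9, 9, -9]

-1   -> [-1]
3    -> [-1, 3]
+    -> [2]
-7   -> [2, -7]
-    -> [9]
1    -> [9, 1]
dup  -> [9, 1, 1]
drop -> [9, 1]
over -> [9, 1, 9]
dup  -> [9, 1, 9, 9]
-9   -> [9, 1, 9, 9, -9]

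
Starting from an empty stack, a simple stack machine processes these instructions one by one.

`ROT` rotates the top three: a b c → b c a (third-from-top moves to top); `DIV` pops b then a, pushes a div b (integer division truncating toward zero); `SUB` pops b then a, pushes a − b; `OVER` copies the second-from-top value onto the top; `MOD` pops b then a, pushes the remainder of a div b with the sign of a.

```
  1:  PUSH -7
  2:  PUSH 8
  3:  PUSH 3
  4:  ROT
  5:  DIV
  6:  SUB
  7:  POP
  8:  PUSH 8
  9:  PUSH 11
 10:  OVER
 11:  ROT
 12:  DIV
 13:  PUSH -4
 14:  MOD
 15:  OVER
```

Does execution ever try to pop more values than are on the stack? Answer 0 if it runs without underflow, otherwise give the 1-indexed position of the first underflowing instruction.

0

PUSH -7 → -7
PUSH 8  → -7 8
PUSH 3  → -7 8 3
ROT     → 8 3 -7
DIV     → 8 0
SUB     → 8
POP     → (empty)
PUSH 8  → 8
PUSH 11 → 8 11
OVER    → 8 11 8
ROT     → 11 8 8
DIV     → 11 1
PUSH -4 → 11 1 -4
MOD     → 11 1
OVER    → 11 1 11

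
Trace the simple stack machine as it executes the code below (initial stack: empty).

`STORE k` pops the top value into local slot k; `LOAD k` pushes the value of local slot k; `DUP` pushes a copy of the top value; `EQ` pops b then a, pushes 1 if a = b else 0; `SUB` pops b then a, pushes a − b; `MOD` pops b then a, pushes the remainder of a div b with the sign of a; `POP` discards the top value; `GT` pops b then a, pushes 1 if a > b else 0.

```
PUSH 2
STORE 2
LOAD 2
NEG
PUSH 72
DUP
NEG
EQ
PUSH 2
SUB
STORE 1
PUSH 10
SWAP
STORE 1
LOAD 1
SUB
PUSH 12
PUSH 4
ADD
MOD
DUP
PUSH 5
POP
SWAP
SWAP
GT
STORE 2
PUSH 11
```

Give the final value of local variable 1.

-2

PUSH 2   2
STORE 2  (empty)
LOAD 2   2
NEG      -2
PUSH 72  -2 72
DUP      -2 72 72
NEG      -2 72 -72
EQ       -2 0
PUSH 2   -2 0 2
SUB      -2 -2
STORE 1  -2
PUSH 10  -2 10
SWAP     10 -2
STORE 1  10
LOAD 1   10 -2
SUB      12
PUSH 12  12 12
PUSH 4   12 12 4
ADD      12 16
MOD      12
DUP      12 12
PUSH 5   12 12 5
POP      12 12
SWAP     12 12
SWAP     12 12
GT       0
STORE 2  (empty)
PUSH 11  11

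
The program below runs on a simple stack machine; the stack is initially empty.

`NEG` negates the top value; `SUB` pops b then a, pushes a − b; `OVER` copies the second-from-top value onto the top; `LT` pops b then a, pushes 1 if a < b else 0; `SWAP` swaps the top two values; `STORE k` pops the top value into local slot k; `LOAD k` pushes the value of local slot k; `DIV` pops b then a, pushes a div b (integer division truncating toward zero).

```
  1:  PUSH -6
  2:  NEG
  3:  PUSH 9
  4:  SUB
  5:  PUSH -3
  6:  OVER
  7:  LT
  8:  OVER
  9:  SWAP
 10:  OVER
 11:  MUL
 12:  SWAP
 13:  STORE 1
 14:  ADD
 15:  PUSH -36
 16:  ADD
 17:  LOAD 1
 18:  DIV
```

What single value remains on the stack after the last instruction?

13

PUSH -6  : [-6]
NEG      : [6]
PUSH 9   : [6, 9]
SUB      : [-3]
PUSH -3  : [-3, -3]
OVER     : [-3, -3, -3]
LT       : [-3, 0]
OVER     : [-3, 0, -3]
SWAP     : [-3, -3, 0]
OVER     : [-3, -3, 0, -3]
MUL      : [-3, -3, 0]
SWAP     : [-3, 0, -3]
STORE 1  : [-3, 0]
ADD      : [-3]
PUSH -36 : [-3, -36]
ADD      : [-39]
LOAD 1   : [-39, -3]
DIV      : [13]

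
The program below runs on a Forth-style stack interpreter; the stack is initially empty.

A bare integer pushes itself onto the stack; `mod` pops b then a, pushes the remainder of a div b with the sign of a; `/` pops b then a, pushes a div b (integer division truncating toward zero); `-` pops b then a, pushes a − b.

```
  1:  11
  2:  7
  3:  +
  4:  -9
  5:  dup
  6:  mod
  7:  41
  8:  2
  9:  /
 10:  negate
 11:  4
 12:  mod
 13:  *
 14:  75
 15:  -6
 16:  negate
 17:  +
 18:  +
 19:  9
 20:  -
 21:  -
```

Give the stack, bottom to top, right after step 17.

11      11
7       11 7
+       18
-9      18 -9
dup     18 -9 -9
mod     18 0
41      18 0 41
2       18 0 41 2
/       18 0 20
negate  18 0 -20
4       18 0 -20 4
mod     18 0 0
*       18 0
75      18 0 75
-6      18 0 75 -6
negate  18 0 75 6
+       18 0 81

[18, 0, 81]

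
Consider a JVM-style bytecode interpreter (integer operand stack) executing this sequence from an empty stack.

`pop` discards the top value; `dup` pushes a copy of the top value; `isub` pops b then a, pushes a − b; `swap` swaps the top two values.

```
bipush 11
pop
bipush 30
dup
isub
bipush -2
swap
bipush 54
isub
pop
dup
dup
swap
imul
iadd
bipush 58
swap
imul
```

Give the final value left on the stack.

bipush 11 -> 11
pop       -> (empty)
bipush 30 -> 30
dup       -> 30 30
isub      -> 0
bipush -2 -> 0 -2
swap      -> -2 0
bipush 54 -> -2 0 54
isub      -> -2 -54
pop       -> -2
dup       -> -2 -2
dup       -> -2 -2 -2
swap      -> -2 -2 -2
imul      -> -2 4
iadd      -> 2
bipush 58 -> 2 58
swap      -> 58 2
imul      -> 116

116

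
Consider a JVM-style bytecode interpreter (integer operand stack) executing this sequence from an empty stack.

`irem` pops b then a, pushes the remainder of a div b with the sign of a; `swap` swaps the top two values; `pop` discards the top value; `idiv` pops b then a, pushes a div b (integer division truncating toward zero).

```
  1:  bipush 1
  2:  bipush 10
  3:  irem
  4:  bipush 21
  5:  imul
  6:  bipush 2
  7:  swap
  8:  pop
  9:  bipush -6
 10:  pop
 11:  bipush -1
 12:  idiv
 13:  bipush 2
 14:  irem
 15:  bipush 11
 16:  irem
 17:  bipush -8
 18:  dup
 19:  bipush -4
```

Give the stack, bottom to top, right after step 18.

[0, -8, -8]

bipush 1  → 1
bipush 10 → 1 10
irem      → 1
bipush 21 → 1 21
imul      → 21
bipush 2  → 21 2
swap      → 2 21
pop       → 2
bipush -6 → 2 -6
pop       → 2
bipush -1 → 2 -1
idiv      → -2
bipush 2  → -2 2
irem      → 0
bipush 11 → 0 11
irem      → 0
bipush -8 → 0 -8
dup       → 0 -8 -8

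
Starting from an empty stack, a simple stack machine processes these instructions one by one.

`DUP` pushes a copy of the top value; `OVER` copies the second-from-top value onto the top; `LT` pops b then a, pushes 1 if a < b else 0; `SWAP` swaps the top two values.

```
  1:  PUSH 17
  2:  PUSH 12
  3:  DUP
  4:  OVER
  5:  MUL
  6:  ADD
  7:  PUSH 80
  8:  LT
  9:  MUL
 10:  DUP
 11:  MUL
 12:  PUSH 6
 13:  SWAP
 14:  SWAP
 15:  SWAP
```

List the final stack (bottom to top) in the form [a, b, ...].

[6, 0]

PUSH 17 : [17]
PUSH 12 : [17, 12]
DUP     : [17, 12, 12]
OVER    : [17, 12, 12, 12]
MUL     : [17, 12, 144]
ADD     : [17, 156]
PUSH 80 : [17, 156, 80]
LT      : [17, 0]
MUL     : [0]
DUP     : [0, 0]
MUL     : [0]
PUSH 6  : [0, 6]
SWAP    : [6, 0]
SWAP    : [0, 6]
SWAP    : [6, 0]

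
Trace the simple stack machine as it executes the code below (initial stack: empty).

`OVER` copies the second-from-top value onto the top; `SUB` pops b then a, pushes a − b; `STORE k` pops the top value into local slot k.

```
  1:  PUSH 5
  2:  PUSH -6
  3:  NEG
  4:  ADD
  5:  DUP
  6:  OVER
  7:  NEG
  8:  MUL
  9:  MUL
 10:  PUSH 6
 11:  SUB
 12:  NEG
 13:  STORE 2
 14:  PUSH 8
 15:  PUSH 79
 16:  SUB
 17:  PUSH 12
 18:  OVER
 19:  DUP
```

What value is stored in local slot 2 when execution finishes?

1337

PUSH 5  -> [5]
PUSH -6 -> [5, -6]
NEG     -> [5, 6]
ADD     -> [11]
DUP     -> [11, 11]
OVER    -> [11, 11, 11]
NEG     -> [11, 11, -11]
MUL     -> [11, -121]
MUL     -> [-1331]
PUSH 6  -> [-1331, 6]
SUB     -> [-1337]
NEG     -> [1337]
STORE 2 -> []
PUSH 8  -> [8]
PUSH 79 -> [8, 79]
SUB     -> [-71]
PUSH 12 -> [-71, 12]
OVER    -> [-71, 12, -71]
DUP     -> [-71, 12, -71, -71]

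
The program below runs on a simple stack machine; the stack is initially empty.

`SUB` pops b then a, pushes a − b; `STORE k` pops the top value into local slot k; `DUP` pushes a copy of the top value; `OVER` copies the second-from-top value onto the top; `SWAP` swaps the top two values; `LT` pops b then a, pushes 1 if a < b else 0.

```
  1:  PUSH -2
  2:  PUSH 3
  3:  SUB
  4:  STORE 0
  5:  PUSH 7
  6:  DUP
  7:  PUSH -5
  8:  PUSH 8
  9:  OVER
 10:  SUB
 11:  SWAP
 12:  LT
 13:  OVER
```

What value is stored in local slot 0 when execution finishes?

PUSH -2 : [-2]
PUSH 3  : [-2, 3]
SUB     : [-5]
STORE 0 : []
PUSH 7  : [7]
DUP     : [7, 7]
PUSH -5 : [7, 7, -5]
PUSH 8  : [7, 7, -5, 8]
OVER    : [7, 7, -5, 8, -5]
SUB     : [7, 7, -5, 13]
SWAP    : [7, 7, 13, -5]
LT      : [7, 7, 0]
OVER    : [7, 7, 0, 7]

-5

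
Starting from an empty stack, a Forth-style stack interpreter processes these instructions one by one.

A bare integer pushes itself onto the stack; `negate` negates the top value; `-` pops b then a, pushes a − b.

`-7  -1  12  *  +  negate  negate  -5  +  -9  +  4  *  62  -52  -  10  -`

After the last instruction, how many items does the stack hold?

2

-7     → -7
-1     → -7 -1
12     → -7 -1 12
*      → -7 -12
+      → -19
negate → 19
negate → -19
-5     → -19 -5
+      → -24
-9     → -24 -9
+      → -33
4      → -33 4
*      → -132
62     → -132 62
-52    → -132 62 -52
-      → -132 114
10     → -132 114 10
-      → -132 104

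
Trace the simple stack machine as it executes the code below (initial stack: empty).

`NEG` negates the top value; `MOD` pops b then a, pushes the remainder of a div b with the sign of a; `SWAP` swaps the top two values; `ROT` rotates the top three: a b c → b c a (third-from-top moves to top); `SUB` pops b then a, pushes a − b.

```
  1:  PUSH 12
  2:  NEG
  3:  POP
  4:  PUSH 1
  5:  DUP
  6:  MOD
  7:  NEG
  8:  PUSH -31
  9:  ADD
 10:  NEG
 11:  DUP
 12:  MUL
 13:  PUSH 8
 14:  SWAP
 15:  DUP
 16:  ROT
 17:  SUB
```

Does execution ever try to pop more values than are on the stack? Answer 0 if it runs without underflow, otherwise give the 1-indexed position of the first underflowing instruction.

0

PUSH 12  → 12
NEG      → -12
POP      → (empty)
PUSH 1   → 1
DUP      → 1 1
MOD      → 0
NEG      → 0
PUSH -31 → 0 -31
ADD      → -31
NEG      → 31
DUP      → 31 31
MUL      → 961
PUSH 8   → 961 8
SWAP     → 8 961
DUP      → 8 961 961
ROT      → 961 961 8
SUB      → 961 953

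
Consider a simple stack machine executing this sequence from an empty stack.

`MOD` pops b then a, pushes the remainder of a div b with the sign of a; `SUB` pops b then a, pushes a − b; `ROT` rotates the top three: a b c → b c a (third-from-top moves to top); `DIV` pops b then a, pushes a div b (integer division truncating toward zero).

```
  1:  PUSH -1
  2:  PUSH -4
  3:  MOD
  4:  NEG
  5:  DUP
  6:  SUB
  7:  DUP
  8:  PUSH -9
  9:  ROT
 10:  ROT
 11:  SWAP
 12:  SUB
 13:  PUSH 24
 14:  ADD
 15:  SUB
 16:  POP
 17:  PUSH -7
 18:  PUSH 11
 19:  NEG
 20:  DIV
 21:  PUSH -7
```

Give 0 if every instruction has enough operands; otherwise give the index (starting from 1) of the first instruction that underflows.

0

PUSH -1 : -1
PUSH -4 : -1 -4
MOD     : -1
NEG     : 1
DUP     : 1 1
SUB     : 0
DUP     : 0 0
PUSH -9 : 0 0 -9
ROT     : 0 -9 0
ROT     : -9 0 0
SWAP    : -9 0 0
SUB     : -9 0
PUSH 24 : -9 0 24
ADD     : -9 24
SUB     : -33
POP     : (empty)
PUSH -7 : -7
PUSH 11 : -7 11
NEG     : -7 -11
DIV     : 0
PUSH -7 : 0 -7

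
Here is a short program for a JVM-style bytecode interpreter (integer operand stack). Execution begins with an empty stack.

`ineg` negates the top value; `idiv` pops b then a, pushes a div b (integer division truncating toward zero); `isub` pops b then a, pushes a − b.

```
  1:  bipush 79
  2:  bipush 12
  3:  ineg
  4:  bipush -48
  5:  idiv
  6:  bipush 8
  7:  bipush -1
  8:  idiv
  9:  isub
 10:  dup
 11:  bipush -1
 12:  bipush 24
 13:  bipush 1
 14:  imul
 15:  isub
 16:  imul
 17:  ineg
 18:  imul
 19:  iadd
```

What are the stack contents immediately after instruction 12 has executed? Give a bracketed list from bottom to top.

bipush 79  -> [79]
bipush 12  -> [79, 12]
ineg       -> [79, -12]
bipush -48 -> [79, -12, -48]
idiv       -> [79, 0]
bipush 8   -> [79, 0, 8]
bipush -1  -> [79, 0, 8, -1]
idiv       -> [79, 0, -8]
isub       -> [79, 8]
dup        -> [79, 8, 8]
bipush -1  -> [79, 8, 8, -1]
bipush 24  -> [79, 8, 8, -1, 24]

[79, 8, 8, -1, 24]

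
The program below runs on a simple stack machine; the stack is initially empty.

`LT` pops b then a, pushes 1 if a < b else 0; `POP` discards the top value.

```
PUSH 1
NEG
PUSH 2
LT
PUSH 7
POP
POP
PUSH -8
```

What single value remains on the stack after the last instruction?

PUSH 1  → [1]
NEG     → [-1]
PUSH 2  → [-1, 2]
LT      → [1]
PUSH 7  → [1, 7]
POP     → [1]
POP     → []
PUSH -8 → [-8]

-8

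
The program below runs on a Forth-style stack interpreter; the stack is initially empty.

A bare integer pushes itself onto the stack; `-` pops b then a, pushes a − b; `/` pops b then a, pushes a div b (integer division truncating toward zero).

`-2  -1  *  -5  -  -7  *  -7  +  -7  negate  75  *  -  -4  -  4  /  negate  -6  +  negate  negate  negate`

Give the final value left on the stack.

-138

-2     : [-2]
-1     : [-2, -1]
*      : [2]
-5     : [2, -5]
-      : [7]
-7     : [7, -7]
*      : [-49]
-7     : [-49, -7]
+      : [-56]
-7     : [-56, -7]
negate : [-56, 7]
75     : [-56, 7, 75]
*      : [-56, 525]
-      : [-581]
-4     : [-581, -4]
-      : [-577]
4      : [-577, 4]
/      : [-144]
negate : [144]
-6     : [144, -6]
+      : [138]
negate : [-138]
negate : [138]
negate : [-138]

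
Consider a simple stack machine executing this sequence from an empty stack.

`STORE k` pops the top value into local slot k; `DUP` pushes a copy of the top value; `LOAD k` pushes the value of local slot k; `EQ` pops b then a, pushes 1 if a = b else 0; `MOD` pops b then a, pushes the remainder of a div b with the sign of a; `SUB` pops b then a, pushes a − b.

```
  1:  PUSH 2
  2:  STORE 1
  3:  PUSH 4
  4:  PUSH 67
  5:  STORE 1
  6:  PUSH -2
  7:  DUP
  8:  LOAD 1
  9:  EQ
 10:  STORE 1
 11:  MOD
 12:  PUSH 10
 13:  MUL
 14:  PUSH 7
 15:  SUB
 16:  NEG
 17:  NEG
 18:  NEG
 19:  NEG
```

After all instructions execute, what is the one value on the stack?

PUSH 2  -> [2]
STORE 1 -> []
PUSH 4  -> [4]
PUSH 67 -> [4, 67]
STORE 1 -> [4]
PUSH -2 -> [4, -2]
DUP     -> [4, -2, -2]
LOAD 1  -> [4, -2, -2, 67]
EQ      -> [4, -2, 0]
STORE 1 -> [4, -2]
MOD     -> [0]
PUSH 10 -> [0, 10]
MUL     -> [0]
PUSH 7  -> [0, 7]
SUB     -> [-7]
NEG     -> [7]
NEG     -> [-7]
NEG     -> [7]
NEG     -> [-7]

-7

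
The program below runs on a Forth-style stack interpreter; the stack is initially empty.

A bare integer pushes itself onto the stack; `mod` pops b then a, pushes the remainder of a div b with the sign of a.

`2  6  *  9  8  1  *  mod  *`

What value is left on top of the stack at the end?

12

2    2
6    2 6
*    12
9    12 9
8    12 9 8
1    12 9 8 1
*    12 9 8
mod  12 1
*    12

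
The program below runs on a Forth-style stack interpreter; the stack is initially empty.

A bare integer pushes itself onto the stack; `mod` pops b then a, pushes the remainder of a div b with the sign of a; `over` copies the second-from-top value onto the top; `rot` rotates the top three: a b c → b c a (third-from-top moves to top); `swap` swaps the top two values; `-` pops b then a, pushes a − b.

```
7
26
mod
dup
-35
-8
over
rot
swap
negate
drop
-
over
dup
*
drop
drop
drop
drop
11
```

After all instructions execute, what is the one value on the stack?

7      : [7]
26     : [7, 26]
mod    : [7]
dup    : [7, 7]
-35    : [7, 7, -35]
-8     : [7, 7, -35, -8]
over   : [7, 7, -35, -8, -35]
rot    : [7, 7, -8, -35, -35]
swap   : [7, 7, -8, -35, -35]
negate : [7, 7, -8, -35, 35]
drop   : [7, 7, -8, -35]
-      : [7, 7, 27]
over   : [7, 7, 27, 7]
dup    : [7, 7, 27, 7, 7]
*      : [7, 7, 27, 49]
drop   : [7, 7, 27]
drop   : [7, 7]
drop   : [7]
drop   : []
11     : [11]

11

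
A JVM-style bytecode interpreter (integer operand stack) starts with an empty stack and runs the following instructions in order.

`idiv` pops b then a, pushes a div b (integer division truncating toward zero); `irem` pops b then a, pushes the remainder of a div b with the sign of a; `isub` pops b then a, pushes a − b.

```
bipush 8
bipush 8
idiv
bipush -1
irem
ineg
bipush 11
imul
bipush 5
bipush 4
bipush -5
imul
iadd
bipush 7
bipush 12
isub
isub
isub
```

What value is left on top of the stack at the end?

10

bipush 8   8
bipush 8   8 8
idiv       1
bipush -1  1 -1
irem       0
ineg       0
bipush 11  0 11
imul       0
bipush 5   0 5
bipush 4   0 5 4
bipush -5  0 5 4 -5
imul       0 5 -20
iadd       0 -15
bipush 7   0 -15 7
bipush 12  0 -15 7 12
isub       0 -15 -5
isub       0 -10
isub       10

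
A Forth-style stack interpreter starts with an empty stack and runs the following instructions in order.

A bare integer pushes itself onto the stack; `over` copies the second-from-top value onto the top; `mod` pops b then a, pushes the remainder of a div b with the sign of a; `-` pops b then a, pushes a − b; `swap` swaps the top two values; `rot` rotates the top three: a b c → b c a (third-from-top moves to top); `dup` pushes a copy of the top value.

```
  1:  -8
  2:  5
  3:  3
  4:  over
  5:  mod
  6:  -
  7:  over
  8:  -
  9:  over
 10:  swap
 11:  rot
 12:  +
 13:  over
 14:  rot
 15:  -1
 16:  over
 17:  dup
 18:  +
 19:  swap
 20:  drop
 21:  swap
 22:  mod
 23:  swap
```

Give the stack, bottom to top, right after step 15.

-8   → [-8]
5    → [-8, 5]
3    → [-8, 5, 3]
over → [-8, 5, 3, 5]
mod  → [-8, 5, 3]
-    → [-8, 2]
over → [-8, 2, -8]
-    → [-8, 10]
over → [-8, 10, -8]
swap → [-8, -8, 10]
rot  → [-8, 10, -8]
+    → [-8, 2]
over → [-8, 2, -8]
rot  → [2, -8, -8]
-1   → [2, -8, -8, -1]

[2, -8, -8, -1]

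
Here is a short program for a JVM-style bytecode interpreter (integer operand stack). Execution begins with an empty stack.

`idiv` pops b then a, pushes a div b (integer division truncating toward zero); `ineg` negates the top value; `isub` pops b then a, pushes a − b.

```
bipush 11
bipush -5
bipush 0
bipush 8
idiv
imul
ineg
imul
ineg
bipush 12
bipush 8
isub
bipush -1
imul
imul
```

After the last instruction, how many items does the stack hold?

1

bipush 11  11
bipush -5  11 -5
bipush 0   11 -5 0
bipush 8   11 -5 0 8
idiv       11 -5 0
imul       11 0
ineg       11 0
imul       0
ineg       0
bipush 12  0 12
bipush 8   0 12 8
isub       0 4
bipush -1  0 4 -1
imul       0 -4
imul       0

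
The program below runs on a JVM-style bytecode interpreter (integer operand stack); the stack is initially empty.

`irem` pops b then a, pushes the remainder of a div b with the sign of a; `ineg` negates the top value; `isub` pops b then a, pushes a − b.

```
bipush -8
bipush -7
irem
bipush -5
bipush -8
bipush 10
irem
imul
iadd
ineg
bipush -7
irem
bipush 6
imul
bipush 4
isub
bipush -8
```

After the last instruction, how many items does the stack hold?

bipush -8 : -8
bipush -7 : -8 -7
irem      : -1
bipush -5 : -1 -5
bipush -8 : -1 -5 -8
bipush 10 : -1 -5 -8 10
irem      : -1 -5 -8
imul      : -1 40
iadd      : 39
ineg      : -39
bipush -7 : -39 -7
irem      : -4
bipush 6  : -4 6
imul      : -24
bipush 4  : -24 4
isub      : -28
bipush -8 : -28 -8

2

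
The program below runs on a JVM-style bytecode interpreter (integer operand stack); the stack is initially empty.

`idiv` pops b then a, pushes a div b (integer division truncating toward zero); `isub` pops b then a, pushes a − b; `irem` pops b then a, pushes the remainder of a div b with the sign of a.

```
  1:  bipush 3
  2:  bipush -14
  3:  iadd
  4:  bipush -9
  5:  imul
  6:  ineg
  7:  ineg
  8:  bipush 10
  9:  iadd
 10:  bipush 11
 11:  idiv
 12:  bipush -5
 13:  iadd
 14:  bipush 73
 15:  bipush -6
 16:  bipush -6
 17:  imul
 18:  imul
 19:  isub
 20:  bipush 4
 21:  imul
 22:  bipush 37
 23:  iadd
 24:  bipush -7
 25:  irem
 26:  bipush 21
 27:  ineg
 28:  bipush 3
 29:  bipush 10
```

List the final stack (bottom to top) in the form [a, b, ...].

bipush 3   : [3]
bipush -14 : [3, -14]
iadd       : [-11]
bipush -9  : [-11, -9]
imul       : [99]
ineg       : [-99]
ineg       : [99]
bipush 10  : [99, 10]
iadd       : [109]
bipush 11  : [109, 11]
idiv       : [9]
bipush -5  : [9, -5]
iadd       : [4]
bipush 73  : [4, 73]
bipush -6  : [4, 73, -6]
bipush -6  : [4, 73, -6, -6]
imul       : [4, 73, 36]
imul       : [4, 2628]
isub       : [-2624]
bipush 4   : [-2624, 4]
imul       : [-10496]
bipush 37  : [-10496, 37]
iadd       : [-10459]
bipush -7  : [-10459, -7]
irem       : [-1]
bipush 21  : [-1, 21]
ineg       : [-1, -21]
bipush 3   : [-1, -21, 3]
bipush 10  : [-1, -21, 3, 10]

[-1, -21, 3, 10]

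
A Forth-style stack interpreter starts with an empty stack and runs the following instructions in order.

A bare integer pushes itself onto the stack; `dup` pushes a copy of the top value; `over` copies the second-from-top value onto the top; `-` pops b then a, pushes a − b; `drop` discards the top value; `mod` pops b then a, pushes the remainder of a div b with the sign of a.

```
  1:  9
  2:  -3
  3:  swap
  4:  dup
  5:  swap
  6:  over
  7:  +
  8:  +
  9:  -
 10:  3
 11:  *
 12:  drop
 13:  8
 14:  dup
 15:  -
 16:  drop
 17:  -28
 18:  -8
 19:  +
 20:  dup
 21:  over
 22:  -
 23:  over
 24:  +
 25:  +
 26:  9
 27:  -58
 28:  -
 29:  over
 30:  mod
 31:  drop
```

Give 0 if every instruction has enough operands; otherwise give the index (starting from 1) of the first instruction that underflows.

0

9    -> [9]
-3   -> [9, -3]
swap -> [-3, 9]
dup  -> [-3, 9, 9]
swap -> [-3, 9, 9]
over -> [-3, 9, 9, 9]
+    -> [-3, 9, 18]
+    -> [-3, 27]
-    -> [-30]
3    -> [-30, 3]
*    -> [-90]
drop -> []
8    -> [8]
dup  -> [8, 8]
-    -> [0]
drop -> []
-28  -> [-28]
-8   -> [-28, -8]
+    -> [-36]
dup  -> [-36, -36]
over -> [-36, -36, -36]
-    -> [-36, 0]
over -> [-36, 0, -36]
+    -> [-36, -36]
+    -> [-72]
9    -> [-72, 9]
-58  -> [-72, 9, -58]
-    -> [-72, 67]
over -> [-72, 67, -72]
mod  -> [-72, 67]
drop -> [-72]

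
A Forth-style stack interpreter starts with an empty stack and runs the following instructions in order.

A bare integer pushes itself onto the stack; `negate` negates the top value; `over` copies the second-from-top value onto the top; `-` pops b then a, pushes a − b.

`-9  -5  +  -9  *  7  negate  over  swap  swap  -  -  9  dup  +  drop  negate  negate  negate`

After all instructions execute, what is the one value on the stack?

-259

-9      -9
-5      -9 -5
+       -14
-9      -14 -9
*       126
7       126 7
negate  126 -7
over    126 -7 126
swap    126 126 -7
swap    126 -7 126
-       126 -133
-       259
9       259 9
dup     259 9 9
+       259 18
drop    259
negate  -259
negate  259
negate  -259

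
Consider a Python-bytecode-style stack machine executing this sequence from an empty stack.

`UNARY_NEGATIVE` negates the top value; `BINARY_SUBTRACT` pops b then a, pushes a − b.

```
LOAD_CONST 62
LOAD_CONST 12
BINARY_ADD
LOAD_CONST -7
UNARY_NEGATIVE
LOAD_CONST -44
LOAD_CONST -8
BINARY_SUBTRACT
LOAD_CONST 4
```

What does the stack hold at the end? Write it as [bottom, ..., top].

[74, 7, -36, 4]

LOAD_CONST 62   -> 62
LOAD_CONST 12   -> 62 12
BINARY_ADD      -> 74
LOAD_CONST -7   -> 74 -7
UNARY_NEGATIVE  -> 74 7
LOAD_CONST -44  -> 74 7 -44
LOAD_CONST -8   -> 74 7 -44 -8
BINARY_SUBTRACT -> 74 7 -36
LOAD_CONST 4    -> 74 7 -36 4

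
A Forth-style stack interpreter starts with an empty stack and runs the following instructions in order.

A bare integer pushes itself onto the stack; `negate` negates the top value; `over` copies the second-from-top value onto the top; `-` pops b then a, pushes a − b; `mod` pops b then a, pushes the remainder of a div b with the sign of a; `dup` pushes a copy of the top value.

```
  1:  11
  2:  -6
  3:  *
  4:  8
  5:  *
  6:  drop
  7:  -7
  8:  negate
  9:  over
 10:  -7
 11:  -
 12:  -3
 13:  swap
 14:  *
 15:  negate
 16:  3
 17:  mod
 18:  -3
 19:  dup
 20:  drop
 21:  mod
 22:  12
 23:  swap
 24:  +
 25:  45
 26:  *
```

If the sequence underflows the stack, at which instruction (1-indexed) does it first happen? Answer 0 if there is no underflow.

9

11     -> 11
-6     -> 11 -6
*      -> -66
8      -> -66 8
*      -> -528
drop   -> (empty)
-7     -> -7
negate -> 7
over  — needs 2 operands, stack has 1 → underflow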